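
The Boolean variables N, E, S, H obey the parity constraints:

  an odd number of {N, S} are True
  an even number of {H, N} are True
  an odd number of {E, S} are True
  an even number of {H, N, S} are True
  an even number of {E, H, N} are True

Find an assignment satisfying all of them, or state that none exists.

Adding constraints 3, 4, 5 mod 2: every variable appears an even number of times on the left, so the left side is 0.
But the right sides sum to 1 (mod 2). 0 ≠ 1 — the system is inconsistent.

The formula is unsatisfiable.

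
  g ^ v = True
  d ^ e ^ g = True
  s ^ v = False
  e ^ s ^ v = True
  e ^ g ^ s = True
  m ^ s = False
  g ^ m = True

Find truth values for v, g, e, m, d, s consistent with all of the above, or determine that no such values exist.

Adding constraints 1, 4, 5 mod 2: every variable appears an even number of times on the left, so the left side is 0.
But the right sides sum to 1 (mod 2). 0 ≠ 1 — the system is inconsistent.

No satisfying assignment exists.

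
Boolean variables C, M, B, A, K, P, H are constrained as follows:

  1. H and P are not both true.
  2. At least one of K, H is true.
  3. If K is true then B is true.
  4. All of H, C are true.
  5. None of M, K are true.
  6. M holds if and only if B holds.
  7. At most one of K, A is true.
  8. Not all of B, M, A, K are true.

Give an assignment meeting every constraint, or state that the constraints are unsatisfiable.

C = True, M = False, B = False, A = True, K = False, P = False, H = True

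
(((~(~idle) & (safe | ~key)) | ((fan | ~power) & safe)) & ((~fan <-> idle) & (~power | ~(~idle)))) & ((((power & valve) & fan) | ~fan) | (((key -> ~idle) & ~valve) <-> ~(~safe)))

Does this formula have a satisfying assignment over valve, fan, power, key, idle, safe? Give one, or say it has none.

valve: False; fan: False; power: False; key: False; idle: True; safe: True

  ((~(~idle) & (safe | ~key)) | ((fan | ~power) & safe)) & ((~fan <-> idle) & (~power | ~(~idle))) = True
    (~(~idle) & (safe | ~key)) | ((fan | ~power) & safe) = True
      ~(~idle) & (safe | ~key) = True
        ~(~idle) = True
          ~idle = False
        safe | ~key = True
          ~key = True
      (fan | ~power) & safe = True
        fan | ~power = True
          ~power = True
    (~fan <-> idle) & (~power | ~(~idle)) = True
      ~fan <-> idle = True
        ~fan = True
      ~power | ~(~idle) = True
        ~power = True
        ~(~idle) = True
          ~idle = False
  (((power & valve) & fan) | ~fan) | (((key -> ~idle) & ~valve) <-> ~(~safe)) = True
    ((power & valve) & fan) | ~fan = True
      (power & valve) & fan = False
        power & valve = False
      ~fan = True
    ((key -> ~idle) & ~valve) <-> ~(~safe) = True
      (key -> ~idle) & ~valve = True
        key -> ~idle = True
          ~idle = False
        ~valve = True
      ~(~safe) = True
        ~safe = False
Both conjuncts True, so the formula holds.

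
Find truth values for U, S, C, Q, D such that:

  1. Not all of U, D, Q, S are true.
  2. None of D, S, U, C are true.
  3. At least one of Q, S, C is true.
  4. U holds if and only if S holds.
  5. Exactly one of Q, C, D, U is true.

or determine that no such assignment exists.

U = False, S = False, C = False, Q = True, D = False

  (1) {U, D, Q, S}: 1/4 true — not all ✓
  (2) {D, S, U, C}: 0 true — none ✓
  (3) {Q, S, C}: 1 true — at least one ✓
  (4) U=F, S=F — same ✓
  (5) {Q, C, D, U}: 1 true — exactly one ✓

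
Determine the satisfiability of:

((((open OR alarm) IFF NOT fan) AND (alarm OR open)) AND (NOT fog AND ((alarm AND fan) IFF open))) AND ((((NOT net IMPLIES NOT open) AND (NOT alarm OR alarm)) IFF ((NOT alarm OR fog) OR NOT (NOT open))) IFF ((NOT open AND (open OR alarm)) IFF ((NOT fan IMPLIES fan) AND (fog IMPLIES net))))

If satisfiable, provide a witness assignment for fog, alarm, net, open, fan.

fog = False, alarm = True, net = False, open = False, fan = False

  (((open OR alarm) IFF NOT fan) AND (alarm OR open)) AND (NOT fog AND ((alarm AND fan) IFF open)) = True
    ((open OR alarm) IFF NOT fan) AND (alarm OR open) = True
      (open OR alarm) IFF NOT fan = True
        open OR alarm = True
        NOT fan = True
      alarm OR open = True
    NOT fog AND ((alarm AND fan) IFF open) = True
      NOT fog = True
      (alarm AND fan) IFF open = True
        alarm AND fan = False
  (((NOT net IMPLIES NOT open) AND (NOT alarm OR alarm)) IFF ((NOT alarm OR fog) OR NOT (NOT open))) IFF ((NOT open AND (open OR alarm)) IFF ((NOT fan IMPLIES fan) AND (fog IMPLIES net))) = True
    ((NOT net IMPLIES NOT open) AND (NOT alarm OR alarm)) IFF ((NOT alarm OR fog) OR NOT (NOT open)) = False
      (NOT net IMPLIES NOT open) AND (NOT alarm OR alarm) = True
        NOT net IMPLIES NOT open = True
          NOT net = True
          NOT open = True
        NOT alarm OR alarm = True
          NOT alarm = False
      (NOT alarm OR fog) OR NOT (NOT open) = False
        NOT alarm OR fog = False
          NOT alarm = False
        NOT (NOT open) = False
          NOT open = True
    (NOT open AND (open OR alarm)) IFF ((NOT fan IMPLIES fan) AND (fog IMPLIES net)) = False
      NOT open AND (open OR alarm) = True
        NOT open = True
        open OR alarm = True
      (NOT fan IMPLIES fan) AND (fog IMPLIES net) = False
        NOT fan IMPLIES fan = False
          NOT fan = True
        fog IMPLIES net = True
Both conjuncts True, so the formula holds.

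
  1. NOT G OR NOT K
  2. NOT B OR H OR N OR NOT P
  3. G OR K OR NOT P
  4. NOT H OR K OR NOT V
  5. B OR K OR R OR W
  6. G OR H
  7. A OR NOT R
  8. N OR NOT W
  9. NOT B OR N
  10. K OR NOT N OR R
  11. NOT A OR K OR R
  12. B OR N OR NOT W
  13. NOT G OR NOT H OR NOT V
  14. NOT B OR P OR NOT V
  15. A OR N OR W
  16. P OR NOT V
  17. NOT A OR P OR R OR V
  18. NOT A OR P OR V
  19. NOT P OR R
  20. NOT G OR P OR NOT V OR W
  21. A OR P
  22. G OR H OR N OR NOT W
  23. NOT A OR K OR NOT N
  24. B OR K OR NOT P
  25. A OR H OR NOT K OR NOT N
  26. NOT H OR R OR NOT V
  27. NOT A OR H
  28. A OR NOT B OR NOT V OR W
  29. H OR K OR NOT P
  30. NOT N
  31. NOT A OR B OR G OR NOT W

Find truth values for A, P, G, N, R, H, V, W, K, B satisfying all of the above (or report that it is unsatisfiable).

Unit clause (NOT N) forces N = False.
In (N OR NOT W) only NOT W is left, so W = False.
In (NOT B OR N) only NOT B is left, so B = False.
In (A OR N OR W) only A is left, so A = True.
In (NOT A OR H) only H is left, so H = True.
Try P = False:
  (P OR NOT V) forces V = False.
  clause (NOT A OR P OR V) is falsified — backtrack.
So P = True.
  then (NOT P OR R) forces R = True.
  then (B OR K OR NOT P) forces K = True.
  then (NOT G OR NOT K) forces G = False.
Set V = False.
All clauses satisfied.

A: True; P: True; G: False; N: False; R: True; H: True; V: False; W: False; K: True; B: False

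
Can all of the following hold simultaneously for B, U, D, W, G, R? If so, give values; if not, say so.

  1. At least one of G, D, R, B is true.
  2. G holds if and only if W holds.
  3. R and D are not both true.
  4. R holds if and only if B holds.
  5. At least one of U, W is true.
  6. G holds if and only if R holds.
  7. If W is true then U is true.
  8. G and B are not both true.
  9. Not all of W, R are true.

B = False; U = True; D = True; W = False; G = False; R = False

  (1) {G, D, R, B}: 1 true — at least one ✓
  (2) G=F, W=F — same ✓
  (3) R=F, D=T — not both ✓
  (4) R=F, B=F — same ✓
  (5) {U, W}: 1 true — at least one ✓
  (6) G=F, R=F — same ✓
  (7) W=F ⇒ U: vacuous ✓
  (8) G=F, B=F — not both ✓
  (9) {W, R}: 0/2 true — not all ✓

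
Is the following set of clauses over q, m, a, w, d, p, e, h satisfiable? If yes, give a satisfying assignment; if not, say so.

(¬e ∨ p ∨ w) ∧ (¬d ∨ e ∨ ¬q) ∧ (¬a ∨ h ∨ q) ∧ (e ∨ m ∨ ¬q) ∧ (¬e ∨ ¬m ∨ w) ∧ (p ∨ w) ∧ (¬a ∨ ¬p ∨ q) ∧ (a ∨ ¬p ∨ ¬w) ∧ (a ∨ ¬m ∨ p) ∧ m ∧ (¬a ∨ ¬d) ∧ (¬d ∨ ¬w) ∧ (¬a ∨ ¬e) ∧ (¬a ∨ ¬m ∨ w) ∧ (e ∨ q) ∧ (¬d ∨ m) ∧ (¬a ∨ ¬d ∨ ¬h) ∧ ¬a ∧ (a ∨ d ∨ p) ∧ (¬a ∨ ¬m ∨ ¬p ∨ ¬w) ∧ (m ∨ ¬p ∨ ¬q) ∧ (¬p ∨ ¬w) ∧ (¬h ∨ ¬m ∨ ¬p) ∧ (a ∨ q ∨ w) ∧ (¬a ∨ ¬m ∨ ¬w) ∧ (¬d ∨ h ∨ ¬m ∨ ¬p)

q = True, m = True, a = False, w = False, d = False, p = True, e = False, h = False

Unit clause (m) forces m = True.
Unit clause (¬a) forces a = False.
In (a ∨ ¬m ∨ p) only p is left, so p = True.
In (¬p ∨ ¬w) only ¬w is left, so w = False.
In (¬h ∨ ¬m ∨ ¬p) only ¬h is left, so h = False.
In (a ∨ q ∨ w) only q is left, so q = True.
In (¬d ∨ h ∨ ¬m ∨ ¬p) only ¬d is left, so d = False.
In (¬e ∨ ¬m ∨ w) only ¬e is left, so e = False.
All clauses satisfied.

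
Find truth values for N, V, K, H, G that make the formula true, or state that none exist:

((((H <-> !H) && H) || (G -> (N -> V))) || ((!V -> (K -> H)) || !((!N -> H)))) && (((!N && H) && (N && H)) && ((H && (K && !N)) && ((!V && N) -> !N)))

No satisfying assignment exists.

Case N = True: the conjunct !N is False.
Case N = False: the conjunct N is False.
Both cases fail — unsatisfiable.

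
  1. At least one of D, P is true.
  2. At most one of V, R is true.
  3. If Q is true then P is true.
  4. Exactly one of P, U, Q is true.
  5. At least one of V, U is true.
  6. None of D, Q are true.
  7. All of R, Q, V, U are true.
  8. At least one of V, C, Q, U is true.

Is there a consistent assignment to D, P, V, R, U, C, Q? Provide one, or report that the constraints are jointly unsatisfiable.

UNSATISFIABLE

Case Q = True:
  Constraint (6) is violated (Q=T) — contradiction.
Case Q = False:
  Constraint (7) is violated (Q=F) — contradiction.
Both cases fail — unsatisfiable.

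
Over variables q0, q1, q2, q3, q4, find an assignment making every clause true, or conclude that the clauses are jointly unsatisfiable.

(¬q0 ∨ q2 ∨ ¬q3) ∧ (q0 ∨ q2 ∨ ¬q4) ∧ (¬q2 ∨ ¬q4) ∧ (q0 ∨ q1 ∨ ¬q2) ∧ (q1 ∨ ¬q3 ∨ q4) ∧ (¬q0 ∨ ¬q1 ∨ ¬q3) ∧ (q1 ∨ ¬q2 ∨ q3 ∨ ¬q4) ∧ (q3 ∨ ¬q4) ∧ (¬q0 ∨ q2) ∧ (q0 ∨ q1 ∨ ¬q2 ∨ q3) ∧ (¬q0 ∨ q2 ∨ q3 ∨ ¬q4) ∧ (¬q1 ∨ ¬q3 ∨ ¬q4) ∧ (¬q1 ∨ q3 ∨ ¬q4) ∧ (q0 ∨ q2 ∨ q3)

Set q0 = True.
  then (¬q0 ∨ q2) forces q2 = True.
  then (¬q2 ∨ ¬q4) forces q4 = False.
Set q1 = True.
  then (¬q0 ∨ ¬q1 ∨ ¬q3) forces q3 = False.
All clauses satisfied.

q0 = True, q1 = True, q2 = True, q3 = False, q4 = False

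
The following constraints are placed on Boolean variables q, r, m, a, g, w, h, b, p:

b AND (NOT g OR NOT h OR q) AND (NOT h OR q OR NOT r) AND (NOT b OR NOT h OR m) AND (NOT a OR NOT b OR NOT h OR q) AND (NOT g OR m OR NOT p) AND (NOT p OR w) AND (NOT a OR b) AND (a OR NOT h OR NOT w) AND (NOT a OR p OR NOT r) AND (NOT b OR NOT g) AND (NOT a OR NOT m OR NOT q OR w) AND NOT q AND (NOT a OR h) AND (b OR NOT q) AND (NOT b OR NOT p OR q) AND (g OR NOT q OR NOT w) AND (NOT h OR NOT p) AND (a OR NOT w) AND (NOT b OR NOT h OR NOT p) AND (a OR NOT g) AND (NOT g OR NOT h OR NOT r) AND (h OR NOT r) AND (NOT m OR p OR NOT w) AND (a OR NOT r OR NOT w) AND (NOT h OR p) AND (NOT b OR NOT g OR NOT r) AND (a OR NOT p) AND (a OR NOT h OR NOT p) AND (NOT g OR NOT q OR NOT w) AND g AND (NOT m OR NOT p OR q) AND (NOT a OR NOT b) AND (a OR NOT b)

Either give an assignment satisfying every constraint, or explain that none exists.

Case g = True:
  (b) forces b = True.
  Clause (NOT b OR NOT g) is falsified — contradiction.
Case g = False:
  Clause (g) is falsified — contradiction.
Both cases fail, so the formula is unsatisfiable.

Unsatisfiable — no assignment works.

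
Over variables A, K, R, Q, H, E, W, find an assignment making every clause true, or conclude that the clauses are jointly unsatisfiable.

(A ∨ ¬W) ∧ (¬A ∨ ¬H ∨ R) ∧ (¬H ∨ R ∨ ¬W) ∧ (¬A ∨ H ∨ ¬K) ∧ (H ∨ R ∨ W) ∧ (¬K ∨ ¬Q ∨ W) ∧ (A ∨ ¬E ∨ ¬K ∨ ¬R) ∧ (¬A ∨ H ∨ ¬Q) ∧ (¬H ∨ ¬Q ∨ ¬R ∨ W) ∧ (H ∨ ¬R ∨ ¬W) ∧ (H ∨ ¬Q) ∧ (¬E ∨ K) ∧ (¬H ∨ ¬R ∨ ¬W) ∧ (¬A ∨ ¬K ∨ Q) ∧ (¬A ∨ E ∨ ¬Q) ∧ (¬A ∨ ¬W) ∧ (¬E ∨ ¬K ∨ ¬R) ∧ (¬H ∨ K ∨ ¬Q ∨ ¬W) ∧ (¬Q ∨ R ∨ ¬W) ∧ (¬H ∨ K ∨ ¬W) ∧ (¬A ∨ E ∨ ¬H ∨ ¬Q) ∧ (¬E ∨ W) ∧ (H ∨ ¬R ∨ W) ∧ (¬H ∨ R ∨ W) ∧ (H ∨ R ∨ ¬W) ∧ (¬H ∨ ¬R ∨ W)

Unsatisfiable — no assignment works.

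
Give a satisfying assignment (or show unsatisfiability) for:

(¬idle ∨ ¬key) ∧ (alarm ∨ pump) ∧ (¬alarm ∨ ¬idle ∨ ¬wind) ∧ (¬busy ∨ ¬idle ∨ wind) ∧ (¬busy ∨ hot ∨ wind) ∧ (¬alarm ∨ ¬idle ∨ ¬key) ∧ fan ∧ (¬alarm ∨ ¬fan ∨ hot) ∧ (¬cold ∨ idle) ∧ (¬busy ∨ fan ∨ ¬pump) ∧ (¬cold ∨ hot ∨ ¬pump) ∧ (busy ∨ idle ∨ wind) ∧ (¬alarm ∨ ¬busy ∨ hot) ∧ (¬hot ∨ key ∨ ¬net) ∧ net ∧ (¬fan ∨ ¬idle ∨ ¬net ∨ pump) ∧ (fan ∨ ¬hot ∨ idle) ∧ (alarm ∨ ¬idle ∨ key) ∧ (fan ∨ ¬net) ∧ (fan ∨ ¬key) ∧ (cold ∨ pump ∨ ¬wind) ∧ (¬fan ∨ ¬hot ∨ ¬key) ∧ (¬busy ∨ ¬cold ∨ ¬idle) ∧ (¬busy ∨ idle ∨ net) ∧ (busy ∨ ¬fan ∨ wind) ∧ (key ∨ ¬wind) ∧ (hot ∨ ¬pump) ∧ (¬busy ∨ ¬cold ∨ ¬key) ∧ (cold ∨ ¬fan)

Unsatisfiable — no assignment works.

Case hot = True:
  (fan) forces fan = True.
  (net) forces net = True.
  (¬hot ∨ key ∨ ¬net) forces key = True.
  Clause (¬fan ∨ ¬hot ∨ ¬key) is falsified — contradiction.
Case hot = False:
  (fan) forces fan = True.
  (¬alarm ∨ ¬fan ∨ hot) forces alarm = False.
  (alarm ∨ pump) forces pump = True.
  Clause (hot ∨ ¬pump) is falsified — contradiction.
Both cases fail, so the formula is unsatisfiable.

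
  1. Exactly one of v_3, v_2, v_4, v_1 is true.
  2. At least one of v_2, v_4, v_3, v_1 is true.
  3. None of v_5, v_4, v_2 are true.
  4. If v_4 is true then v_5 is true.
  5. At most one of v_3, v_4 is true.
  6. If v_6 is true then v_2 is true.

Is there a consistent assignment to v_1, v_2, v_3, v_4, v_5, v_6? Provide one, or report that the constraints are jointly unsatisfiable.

v_1=T; v_2=F; v_3=F; v_4=F; v_5=F; v_6=F

  (1) {v_3, v_2, v_4, v_1}: 1 true — exactly one ✓
  (2) {v_2, v_4, v_3, v_1}: 1 true — at least one ✓
  (3) {v_5, v_4, v_2}: 0 true — none ✓
  (4) v_4=F ⇒ v_5: vacuous ✓
  (5) {v_3, v_4}: 0 true — at most one ✓
  (6) v_6=F ⇒ v_2: vacuous ✓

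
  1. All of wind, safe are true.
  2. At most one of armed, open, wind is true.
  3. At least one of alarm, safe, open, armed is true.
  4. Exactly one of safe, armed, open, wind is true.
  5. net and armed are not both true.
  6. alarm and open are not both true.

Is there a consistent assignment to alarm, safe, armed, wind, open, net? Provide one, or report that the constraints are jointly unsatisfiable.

Case safe = True:
  (1) forces wind = True.
  Constraint (4) is violated (safe=T, wind=T) — contradiction.
Case safe = False:
  Constraint (1) is violated (safe=F) — contradiction.
Both cases fail — unsatisfiable.

UNSATISFIABLE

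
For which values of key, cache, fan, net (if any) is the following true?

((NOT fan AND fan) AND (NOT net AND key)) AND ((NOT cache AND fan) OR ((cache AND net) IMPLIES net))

Case fan = True: the conjunct NOT fan is False.
Case fan = False: the conjunct fan is False.
Both cases fail — unsatisfiable.

No satisfying assignment exists.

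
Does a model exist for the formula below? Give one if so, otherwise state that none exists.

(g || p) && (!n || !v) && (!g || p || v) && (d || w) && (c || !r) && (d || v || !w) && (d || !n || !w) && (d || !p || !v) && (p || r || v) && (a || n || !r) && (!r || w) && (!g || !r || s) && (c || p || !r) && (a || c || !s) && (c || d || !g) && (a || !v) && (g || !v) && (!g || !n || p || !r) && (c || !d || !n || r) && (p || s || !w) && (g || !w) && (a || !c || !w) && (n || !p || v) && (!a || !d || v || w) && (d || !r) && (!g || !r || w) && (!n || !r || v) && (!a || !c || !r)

w = False; n = False; a = True; s = False; g = True; r = False; d = True; p = True; c = False; v = True

Set w = False.
  then (d || w) forces d = True.
  then (!r || w) forces r = False.
Set n = False.
Try a = False:
  (a || !v) forces v = False.
  (p || r || v) forces p = True.
  clause (n || !p || v) is falsified — backtrack.
So a = True.
  then (!a || !d || v || w) forces v = True.
  then (g || !v) forces g = True.
Set s = False.
Set p = True.
Set c = False.
All clauses satisfied.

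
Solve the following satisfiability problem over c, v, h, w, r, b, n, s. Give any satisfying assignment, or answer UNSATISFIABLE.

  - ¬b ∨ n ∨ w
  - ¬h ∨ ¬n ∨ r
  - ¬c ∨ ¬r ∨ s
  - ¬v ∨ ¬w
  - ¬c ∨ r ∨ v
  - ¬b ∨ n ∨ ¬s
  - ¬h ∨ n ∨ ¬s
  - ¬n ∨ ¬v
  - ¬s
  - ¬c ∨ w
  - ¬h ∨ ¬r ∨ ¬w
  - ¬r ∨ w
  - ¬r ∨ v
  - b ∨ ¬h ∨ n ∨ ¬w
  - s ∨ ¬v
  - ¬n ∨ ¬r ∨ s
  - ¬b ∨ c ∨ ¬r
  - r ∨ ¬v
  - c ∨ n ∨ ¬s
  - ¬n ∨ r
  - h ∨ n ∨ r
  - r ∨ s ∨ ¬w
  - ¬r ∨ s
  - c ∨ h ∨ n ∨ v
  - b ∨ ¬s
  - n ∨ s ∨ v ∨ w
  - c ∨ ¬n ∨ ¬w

The formula is unsatisfiable.

Case s = True:
  Clause (¬s) is falsified — contradiction.
Case s = False:
  (s ∨ ¬v) forces v = False.
  (¬r ∨ v) forces r = False.
  (¬c ∨ r ∨ v) forces c = False.
  (¬n ∨ r) forces n = False.
  (h ∨ n ∨ r) forces h = True.
  (r ∨ s ∨ ¬w) forces w = False.
  Clause (n ∨ s ∨ v ∨ w) is falsified — contradiction.
Both cases fail, so the formula is unsatisfiable.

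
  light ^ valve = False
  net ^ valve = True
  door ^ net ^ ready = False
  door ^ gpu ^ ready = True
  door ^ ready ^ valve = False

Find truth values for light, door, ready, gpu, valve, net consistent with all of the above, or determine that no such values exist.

The formula is unsatisfiable.

Adding constraints 2, 3, 5 mod 2: every variable appears an even number of times on the left, so the left side is 0.
But the right sides sum to 1 (mod 2). 0 ≠ 1 — the system is inconsistent.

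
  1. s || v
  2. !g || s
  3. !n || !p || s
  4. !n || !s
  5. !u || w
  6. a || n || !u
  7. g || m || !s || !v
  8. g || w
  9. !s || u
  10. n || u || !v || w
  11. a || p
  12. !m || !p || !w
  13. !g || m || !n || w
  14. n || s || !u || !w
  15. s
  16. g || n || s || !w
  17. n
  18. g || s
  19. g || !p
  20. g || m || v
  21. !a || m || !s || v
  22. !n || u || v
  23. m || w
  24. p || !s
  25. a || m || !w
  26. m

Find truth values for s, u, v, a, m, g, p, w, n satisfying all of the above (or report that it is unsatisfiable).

Case s = True:
  (!n || !s) forces n = False.
  Clause (n) is falsified — contradiction.
Case s = False:
  Clause (s) is falsified — contradiction.
Both cases fail, so the formula is unsatisfiable.

Unsatisfiable — no assignment works.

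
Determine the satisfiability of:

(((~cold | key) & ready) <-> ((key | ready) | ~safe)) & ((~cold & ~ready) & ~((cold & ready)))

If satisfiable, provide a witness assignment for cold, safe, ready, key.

cold: False, safe: True, ready: False, key: False

  ((~cold | key) & ready) <-> ((key | ready) | ~safe) = True
    (~cold | key) & ready = False
      ~cold | key = True
        ~cold = True
    (key | ready) | ~safe = False
      key | ready = False
      ~safe = False
  (~cold & ~ready) & ~((cold & ready)) = True
    ~cold & ~ready = True
      ~cold = True
      ~ready = True
    ~((cold & ready)) = True
      cold & ready = False
Both conjuncts True, so the formula holds.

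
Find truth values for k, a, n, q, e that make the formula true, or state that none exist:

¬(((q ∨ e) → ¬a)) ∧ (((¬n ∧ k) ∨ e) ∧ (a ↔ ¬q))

k=F; a=T; n=F; q=F; e=T

  ¬(((q ∨ e) → ¬a)) = True
    (q ∨ e) → ¬a = False
      q ∨ e = True
      ¬a = False
  ((¬n ∧ k) ∨ e) ∧ (a ↔ ¬q) = True
    (¬n ∧ k) ∨ e = True
      ¬n ∧ k = False
        ¬n = True
    a ↔ ¬q = True
      ¬q = True
Both conjuncts True, so the formula holds.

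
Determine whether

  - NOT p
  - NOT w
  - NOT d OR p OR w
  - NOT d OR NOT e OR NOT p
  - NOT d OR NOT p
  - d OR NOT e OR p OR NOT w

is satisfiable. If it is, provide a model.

Unit clause (NOT p) forces p = False.
Unit clause (NOT w) forces w = False.
In (NOT d OR p OR w) only NOT d is left, so d = False.
Set e = True.
Check each clause:
  (NOT p): NOT p holds.
  (NOT w): NOT w holds.
  (NOT d OR p OR w): NOT d holds.
  (NOT d OR NOT e OR NOT p): NOT d holds.
  (NOT d OR NOT p): NOT d holds.
  (d OR NOT e OR p OR NOT w): NOT w holds.
All clauses satisfied.

e = True, p = False, d = False, w = False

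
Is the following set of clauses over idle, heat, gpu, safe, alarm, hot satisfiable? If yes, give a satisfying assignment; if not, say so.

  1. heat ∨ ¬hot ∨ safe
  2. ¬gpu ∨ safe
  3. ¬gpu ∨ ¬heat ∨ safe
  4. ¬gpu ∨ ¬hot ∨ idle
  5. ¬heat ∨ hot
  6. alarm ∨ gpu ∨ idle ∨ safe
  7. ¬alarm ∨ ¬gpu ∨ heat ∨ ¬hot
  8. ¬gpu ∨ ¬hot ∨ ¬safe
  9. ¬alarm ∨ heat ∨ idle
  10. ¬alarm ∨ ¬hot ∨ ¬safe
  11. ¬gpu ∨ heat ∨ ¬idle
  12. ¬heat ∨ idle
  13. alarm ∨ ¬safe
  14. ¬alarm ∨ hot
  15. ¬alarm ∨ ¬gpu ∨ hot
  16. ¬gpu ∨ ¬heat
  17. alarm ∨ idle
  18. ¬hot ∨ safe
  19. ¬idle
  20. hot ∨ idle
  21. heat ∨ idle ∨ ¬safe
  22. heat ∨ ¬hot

Case idle = True:
  Clause (¬idle) is falsified — contradiction.
Case idle = False:
  (¬heat ∨ idle) forces heat = False.
  (¬alarm ∨ heat ∨ idle) forces alarm = False.
  Clause (alarm ∨ idle) is falsified — contradiction.
Both cases fail, so the formula is unsatisfiable.

UNSATISFIABLE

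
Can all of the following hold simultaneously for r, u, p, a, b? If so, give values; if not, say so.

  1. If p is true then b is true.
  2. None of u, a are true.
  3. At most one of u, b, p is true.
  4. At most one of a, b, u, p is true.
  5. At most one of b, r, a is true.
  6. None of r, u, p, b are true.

r = False, u = False, p = False, a = False, b = False

  (1) p=F ⇒ b: vacuous ✓
  (2) {u, a}: 0 true — none ✓
  (3) {u, b, p}: 0 true — at most one ✓
  (4) {a, b, u, p}: 0 true — at most one ✓
  (5) {b, r, a}: 0 true — at most one ✓
  (6) {r, u, p, b}: 0 true — none ✓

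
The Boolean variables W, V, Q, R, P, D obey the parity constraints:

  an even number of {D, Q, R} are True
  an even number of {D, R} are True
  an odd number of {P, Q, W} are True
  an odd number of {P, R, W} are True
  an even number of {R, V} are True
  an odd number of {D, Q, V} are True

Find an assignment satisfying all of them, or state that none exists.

Adding constraints 1, 5, 6 mod 2: every variable appears an even number of times on the left, so the left side is 0.
But the right sides sum to 1 (mod 2). 0 ≠ 1 — the system is inconsistent.

UNSATISFIABLE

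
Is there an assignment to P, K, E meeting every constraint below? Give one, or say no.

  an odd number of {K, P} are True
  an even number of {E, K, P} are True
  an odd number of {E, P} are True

P: False, K: True, E: True

{K, P}: 1 true → odd ✓
{E, K, P}: 2 true → even ✓
{E, P}: 1 true → odd ✓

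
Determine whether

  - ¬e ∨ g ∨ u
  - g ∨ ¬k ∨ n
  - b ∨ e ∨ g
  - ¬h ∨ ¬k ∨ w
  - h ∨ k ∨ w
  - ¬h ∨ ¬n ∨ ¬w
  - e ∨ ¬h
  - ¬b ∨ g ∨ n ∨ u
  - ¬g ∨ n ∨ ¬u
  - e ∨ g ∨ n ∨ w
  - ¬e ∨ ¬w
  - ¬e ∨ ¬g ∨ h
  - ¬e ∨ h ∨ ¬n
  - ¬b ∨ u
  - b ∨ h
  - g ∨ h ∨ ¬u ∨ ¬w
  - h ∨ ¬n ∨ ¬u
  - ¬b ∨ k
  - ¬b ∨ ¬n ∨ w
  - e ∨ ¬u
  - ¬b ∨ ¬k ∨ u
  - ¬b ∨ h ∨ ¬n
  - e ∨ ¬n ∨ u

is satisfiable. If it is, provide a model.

Set g = False.
Try e = False:
  (b ∨ e ∨ g) forces b = True.
  (e ∨ ¬h) forces h = False.
  (¬b ∨ u) forces u = True.
  clause (e ∨ ¬u) is falsified — backtrack.
So e = True.
  then (¬e ∨ g ∨ u) forces u = True.
  then (¬e ∨ ¬w) forces w = False.
Set h = True.
  then (¬h ∨ ¬k ∨ w) forces k = False.
  then (¬b ∨ k) forces b = False.
Set n = False.
All clauses satisfied.

g = False, e = True, w = False, h = True, k = False, b = False, n = False, u = True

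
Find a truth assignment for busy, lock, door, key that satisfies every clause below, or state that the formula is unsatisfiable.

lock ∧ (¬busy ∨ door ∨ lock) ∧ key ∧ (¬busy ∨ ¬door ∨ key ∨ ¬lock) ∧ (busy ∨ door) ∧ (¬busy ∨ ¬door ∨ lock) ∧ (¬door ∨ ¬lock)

busy=T, lock=T, door=F, key=T

Unit clause (lock) forces lock = True.
Unit clause (key) forces key = True.
In (¬door ∨ ¬lock) only ¬door is left, so door = False.
In (busy ∨ door) only busy is left, so busy = True.
Check each clause:
  (lock): lock holds.
  (¬busy ∨ door ∨ lock): lock holds.
  (key): key holds.
  (¬busy ∨ ¬door ∨ key ∨ ¬lock): ¬door holds.
  (busy ∨ door): busy holds.
  (¬busy ∨ ¬door ∨ lock): ¬door holds.
  (¬door ∨ ¬lock): ¬door holds.
All clauses satisfied.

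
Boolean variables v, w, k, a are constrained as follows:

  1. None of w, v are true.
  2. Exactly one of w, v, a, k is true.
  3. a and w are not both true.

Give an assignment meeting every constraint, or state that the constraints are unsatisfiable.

v: False, w: False, k: False, a: True

  (1) {w, v}: 0 true — none ✓
  (2) {w, v, a, k}: 1 true — exactly one ✓
  (3) a=T, w=F — not both ✓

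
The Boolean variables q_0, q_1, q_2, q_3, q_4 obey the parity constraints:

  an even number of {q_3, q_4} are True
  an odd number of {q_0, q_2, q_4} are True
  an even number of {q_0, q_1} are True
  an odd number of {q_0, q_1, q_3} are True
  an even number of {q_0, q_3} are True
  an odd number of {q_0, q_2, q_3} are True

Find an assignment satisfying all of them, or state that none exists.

q_0=T, q_1=T, q_2=T, q_3=T, q_4=T

{q_3, q_4}: 2 true → even ✓
{q_0, q_2, q_4}: 3 true → odd ✓
{q_0, q_1}: 2 true → even ✓
{q_0, q_1, q_3}: 3 true → odd ✓
{q_0, q_3}: 2 true → even ✓
{q_0, q_2, q_3}: 3 true → odd ✓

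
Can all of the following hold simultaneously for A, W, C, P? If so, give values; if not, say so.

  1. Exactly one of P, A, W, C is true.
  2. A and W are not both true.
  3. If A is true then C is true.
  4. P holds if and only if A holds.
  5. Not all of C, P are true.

A: False, W: False, C: True, P: False

  (1) {P, A, W, C}: 1 true — exactly one ✓
  (2) A=F, W=F — not both ✓
  (3) A=F ⇒ C: vacuous ✓
  (4) P=F, A=F — same ✓
  (5) {C, P}: 1/2 true — not all ✓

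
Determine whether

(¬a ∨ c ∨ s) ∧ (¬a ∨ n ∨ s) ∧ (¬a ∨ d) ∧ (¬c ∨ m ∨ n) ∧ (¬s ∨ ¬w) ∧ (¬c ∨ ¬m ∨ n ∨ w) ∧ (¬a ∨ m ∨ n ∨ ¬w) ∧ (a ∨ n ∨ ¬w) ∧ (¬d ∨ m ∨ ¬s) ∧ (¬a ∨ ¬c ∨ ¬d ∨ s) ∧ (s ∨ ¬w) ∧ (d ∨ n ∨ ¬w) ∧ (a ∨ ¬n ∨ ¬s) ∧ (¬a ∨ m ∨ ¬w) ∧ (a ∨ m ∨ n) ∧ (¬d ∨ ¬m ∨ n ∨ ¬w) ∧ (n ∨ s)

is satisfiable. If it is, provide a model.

Set n = True.
Set m = True.
Set a = True.
  then (¬a ∨ d) forces d = True.
Try w = True:
  (¬s ∨ ¬w) forces s = False.
  clause (s ∨ ¬w) is falsified — backtrack.
So w = False.
Set s = True.
Set c = True.
All clauses satisfied.

n = True, m = True, a = True, w = False, s = True, c = True, d = True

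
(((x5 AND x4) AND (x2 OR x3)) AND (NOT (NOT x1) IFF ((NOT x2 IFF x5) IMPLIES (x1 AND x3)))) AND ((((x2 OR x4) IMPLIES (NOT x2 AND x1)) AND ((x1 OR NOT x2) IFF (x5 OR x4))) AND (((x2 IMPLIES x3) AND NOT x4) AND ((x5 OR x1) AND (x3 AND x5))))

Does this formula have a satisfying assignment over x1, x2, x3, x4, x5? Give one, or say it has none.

Case x4 = True: the conjunct NOT x4 is False.
Case x4 = False: the conjunct x4 is False.
Both cases fail — unsatisfiable.

UNSATISFIABLE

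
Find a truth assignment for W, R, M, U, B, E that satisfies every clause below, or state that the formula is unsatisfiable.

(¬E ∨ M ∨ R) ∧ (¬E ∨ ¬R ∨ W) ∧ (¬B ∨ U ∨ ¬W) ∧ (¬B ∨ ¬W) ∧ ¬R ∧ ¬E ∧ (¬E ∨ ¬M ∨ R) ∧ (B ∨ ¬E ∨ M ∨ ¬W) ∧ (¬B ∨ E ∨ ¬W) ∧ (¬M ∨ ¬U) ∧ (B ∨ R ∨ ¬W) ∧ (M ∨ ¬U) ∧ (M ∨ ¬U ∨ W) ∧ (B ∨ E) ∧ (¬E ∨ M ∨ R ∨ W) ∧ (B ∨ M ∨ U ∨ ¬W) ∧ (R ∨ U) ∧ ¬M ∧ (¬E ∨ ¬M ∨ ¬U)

UNSATISFIABLE

Case M = True:
  Clause (¬M) is falsified — contradiction.
Case M = False:
  (¬R) forces R = False.
  (¬E ∨ M ∨ R) forces E = False.
  (M ∨ ¬U) forces U = False.
  Clause (R ∨ U) is falsified — contradiction.
Both cases fail, so the formula is unsatisfiable.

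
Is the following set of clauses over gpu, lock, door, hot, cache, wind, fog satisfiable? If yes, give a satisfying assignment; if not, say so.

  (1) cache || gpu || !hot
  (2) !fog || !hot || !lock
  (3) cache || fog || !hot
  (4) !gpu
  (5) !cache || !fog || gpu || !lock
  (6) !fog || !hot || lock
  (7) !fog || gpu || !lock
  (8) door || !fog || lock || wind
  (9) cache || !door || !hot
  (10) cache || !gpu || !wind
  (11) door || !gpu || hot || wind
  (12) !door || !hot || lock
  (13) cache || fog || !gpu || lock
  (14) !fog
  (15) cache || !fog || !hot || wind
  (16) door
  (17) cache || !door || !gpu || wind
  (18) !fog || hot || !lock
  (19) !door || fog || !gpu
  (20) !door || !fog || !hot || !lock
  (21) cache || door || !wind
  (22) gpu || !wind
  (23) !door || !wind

gpu = False; lock = True; door = True; hot = False; cache = False; wind = False; fog = False

Unit clause (!gpu) forces gpu = False.
Unit clause (!fog) forces fog = False.
Unit clause (door) forces door = True.
In (gpu || !wind) only !wind is left, so wind = False.
Set lock = True.
Set hot = False.
Set cache = False.
All clauses satisfied.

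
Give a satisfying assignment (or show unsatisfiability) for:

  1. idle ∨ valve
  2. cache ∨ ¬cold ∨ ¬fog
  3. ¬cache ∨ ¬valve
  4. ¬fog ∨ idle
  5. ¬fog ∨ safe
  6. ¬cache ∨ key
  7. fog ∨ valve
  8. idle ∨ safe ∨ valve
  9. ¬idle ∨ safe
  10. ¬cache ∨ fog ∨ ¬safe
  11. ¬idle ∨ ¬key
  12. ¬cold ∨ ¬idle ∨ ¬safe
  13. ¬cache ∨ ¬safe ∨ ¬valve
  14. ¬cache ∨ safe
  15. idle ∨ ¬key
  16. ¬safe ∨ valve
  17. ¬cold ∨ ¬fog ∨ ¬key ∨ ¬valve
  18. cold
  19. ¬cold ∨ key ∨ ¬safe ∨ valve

Unit clause (cold) forces cold = True.
Set fog = False.
  then (fog ∨ valve) forces valve = True.
  then (¬cache ∨ ¬valve) forces cache = False.
Set idle = False.
  then (idle ∨ ¬key) forces key = False.
Set safe = True.
All clauses satisfied.

fog = False, idle = False, valve = True, safe = True, cache = False, cold = True, key = False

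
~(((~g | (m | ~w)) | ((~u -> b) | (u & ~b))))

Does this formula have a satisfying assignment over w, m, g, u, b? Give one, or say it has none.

w = True, m = False, g = True, u = False, b = False

  ~(((~g | (m | ~w)) | ((~u -> b) | (u & ~b)))) = True
    (~g | (m | ~w)) | ((~u -> b) | (u & ~b)) = False
      ~g | (m | ~w) = False
        ~g = False
        m | ~w = False
          ~w = False
      (~u -> b) | (u & ~b) = False
        ~u -> b = False
          ~u = True
        u & ~b = False
          ~b = True
The formula evaluates to True.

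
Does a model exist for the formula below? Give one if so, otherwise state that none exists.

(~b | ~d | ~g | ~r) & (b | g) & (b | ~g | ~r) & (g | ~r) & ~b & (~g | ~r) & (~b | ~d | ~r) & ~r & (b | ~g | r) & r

Case r = True:
  Clause (~r) is falsified — contradiction.
Case r = False:
  Clause (r) is falsified — contradiction.
Both cases fail, so the formula is unsatisfiable.

The formula is unsatisfiable.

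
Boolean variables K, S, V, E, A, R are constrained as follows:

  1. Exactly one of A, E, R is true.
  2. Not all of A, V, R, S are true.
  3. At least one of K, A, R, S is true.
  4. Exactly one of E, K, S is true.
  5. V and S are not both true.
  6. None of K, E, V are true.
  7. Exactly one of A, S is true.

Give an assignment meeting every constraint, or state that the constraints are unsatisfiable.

K = False, S = True, V = False, E = False, A = False, R = True

  (1) {A, E, R}: 1 true — exactly one ✓
  (2) {A, V, R, S}: 2/4 true — not all ✓
  (3) {K, A, R, S}: 2 true — at least one ✓
  (4) {E, K, S}: 1 true — exactly one ✓
  (5) V=F, S=T — not both ✓
  (6) {K, E, V}: 0 true — none ✓
  (7) {A, S}: 1 true — exactly one ✓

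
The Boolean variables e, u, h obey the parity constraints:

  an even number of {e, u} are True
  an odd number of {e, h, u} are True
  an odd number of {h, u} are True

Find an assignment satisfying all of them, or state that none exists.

e: False, u: False, h: True

{e, u}: 0 true → even ✓
{e, h, u}: 1 true → odd ✓
{h, u}: 1 true → odd ✓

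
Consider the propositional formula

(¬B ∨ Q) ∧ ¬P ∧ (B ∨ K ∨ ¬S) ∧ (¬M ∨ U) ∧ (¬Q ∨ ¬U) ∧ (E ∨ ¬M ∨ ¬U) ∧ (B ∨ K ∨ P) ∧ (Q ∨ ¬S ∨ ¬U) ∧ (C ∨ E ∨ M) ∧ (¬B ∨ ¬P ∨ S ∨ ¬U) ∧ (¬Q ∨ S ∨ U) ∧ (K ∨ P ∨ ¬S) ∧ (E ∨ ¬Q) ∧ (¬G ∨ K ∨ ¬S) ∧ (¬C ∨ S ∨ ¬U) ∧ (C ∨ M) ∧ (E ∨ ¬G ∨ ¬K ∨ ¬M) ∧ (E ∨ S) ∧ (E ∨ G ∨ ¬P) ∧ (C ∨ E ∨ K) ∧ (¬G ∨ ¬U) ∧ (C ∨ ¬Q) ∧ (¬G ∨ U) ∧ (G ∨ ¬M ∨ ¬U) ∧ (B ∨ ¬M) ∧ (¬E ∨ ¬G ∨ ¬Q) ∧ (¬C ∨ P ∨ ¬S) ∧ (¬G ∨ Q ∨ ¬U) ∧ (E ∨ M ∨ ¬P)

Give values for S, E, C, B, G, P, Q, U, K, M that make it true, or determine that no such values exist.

Unit clause (¬P) forces P = False.
Set S = False.
  then (E ∨ S) forces E = True.
Try C = False:
  (C ∨ M) forces M = True.
  (¬M ∨ U) forces U = True.
  (¬Q ∨ ¬U) forces Q = False.
  (¬B ∨ Q) forces B = False.
  clause (B ∨ ¬M) is falsified — backtrack.
So C = True.
  then (¬C ∨ S ∨ ¬U) forces U = False.
  then (¬G ∨ U) forces G = False.
  then (¬M ∨ U) forces M = False.
  then (¬Q ∨ S ∨ U) forces Q = False.
  then (¬B ∨ Q) forces B = False.
  then (B ∨ K ∨ P) forces K = True.
All clauses satisfied.

S = False; E = True; C = True; B = False; G = False; P = False; Q = False; U = False; K = True; M = False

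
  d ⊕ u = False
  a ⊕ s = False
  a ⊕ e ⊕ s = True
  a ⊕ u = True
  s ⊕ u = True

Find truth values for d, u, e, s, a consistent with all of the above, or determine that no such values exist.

d: True, u: True, e: True, s: False, a: False

d ⊕ u = T ⊕ T = False ✓
a ⊕ s = F ⊕ F = False ✓
a ⊕ e ⊕ s = F ⊕ T ⊕ F = True ✓
a ⊕ u = F ⊕ T = True ✓
s ⊕ u = F ⊕ T = True ✓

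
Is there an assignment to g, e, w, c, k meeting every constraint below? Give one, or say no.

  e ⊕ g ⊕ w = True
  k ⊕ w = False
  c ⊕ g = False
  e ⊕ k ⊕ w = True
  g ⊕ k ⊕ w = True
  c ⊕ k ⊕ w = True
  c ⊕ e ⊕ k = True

g: True; e: True; w: True; c: True; k: True

e ⊕ g ⊕ w = T ⊕ T ⊕ T = True ✓
k ⊕ w = T ⊕ T = False ✓
c ⊕ g = T ⊕ T = False ✓
e ⊕ k ⊕ w = T ⊕ T ⊕ T = True ✓
g ⊕ k ⊕ w = T ⊕ T ⊕ T = True ✓
c ⊕ k ⊕ w = T ⊕ T ⊕ T = True ✓
c ⊕ e ⊕ k = T ⊕ T ⊕ T = True ✓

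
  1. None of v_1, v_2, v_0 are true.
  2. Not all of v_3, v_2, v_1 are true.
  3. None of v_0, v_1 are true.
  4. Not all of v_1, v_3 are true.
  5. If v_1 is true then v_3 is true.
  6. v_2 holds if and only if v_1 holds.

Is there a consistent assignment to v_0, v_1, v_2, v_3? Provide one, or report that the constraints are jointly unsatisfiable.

v_0 = False, v_1 = False, v_2 = False, v_3 = True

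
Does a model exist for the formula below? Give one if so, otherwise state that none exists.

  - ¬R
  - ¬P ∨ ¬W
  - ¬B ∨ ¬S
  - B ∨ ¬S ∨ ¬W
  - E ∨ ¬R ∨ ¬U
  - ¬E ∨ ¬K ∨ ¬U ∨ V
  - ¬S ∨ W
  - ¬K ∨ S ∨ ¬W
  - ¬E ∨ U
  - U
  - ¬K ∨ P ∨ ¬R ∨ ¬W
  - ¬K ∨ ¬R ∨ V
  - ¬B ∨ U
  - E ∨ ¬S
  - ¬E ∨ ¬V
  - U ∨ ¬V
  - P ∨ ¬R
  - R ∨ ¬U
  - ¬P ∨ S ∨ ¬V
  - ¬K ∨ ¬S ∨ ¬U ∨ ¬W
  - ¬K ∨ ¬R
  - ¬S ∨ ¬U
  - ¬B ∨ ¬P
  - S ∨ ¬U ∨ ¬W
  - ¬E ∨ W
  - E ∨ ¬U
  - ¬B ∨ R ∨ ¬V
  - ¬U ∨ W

Case R = True:
  Clause (¬R) is falsified — contradiction.
Case R = False:
  (U) forces U = True.
  Clause (R ∨ ¬U) is falsified — contradiction.
Both cases fail, so the formula is unsatisfiable.

Unsatisfiable — no assignment works.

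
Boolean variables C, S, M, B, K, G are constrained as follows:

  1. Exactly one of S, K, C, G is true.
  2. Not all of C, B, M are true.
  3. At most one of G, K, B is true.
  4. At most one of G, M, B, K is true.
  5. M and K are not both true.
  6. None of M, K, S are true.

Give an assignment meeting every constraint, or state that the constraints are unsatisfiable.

C: True, S: False, M: False, B: True, K: False, G: False

  (1) {S, K, C, G}: 1 true — exactly one ✓
  (2) {C, B, M}: 2/3 true — not all ✓
  (3) {G, K, B}: 1 true — at most one ✓
  (4) {G, M, B, K}: 1 true — at most one ✓
  (5) M=F, K=F — not both ✓
  (6) {M, K, S}: 0 true — none ✓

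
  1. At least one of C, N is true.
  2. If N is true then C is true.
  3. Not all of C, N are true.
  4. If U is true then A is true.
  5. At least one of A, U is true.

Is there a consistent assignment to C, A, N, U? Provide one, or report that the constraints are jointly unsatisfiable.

C = True; A = True; N = False; U = True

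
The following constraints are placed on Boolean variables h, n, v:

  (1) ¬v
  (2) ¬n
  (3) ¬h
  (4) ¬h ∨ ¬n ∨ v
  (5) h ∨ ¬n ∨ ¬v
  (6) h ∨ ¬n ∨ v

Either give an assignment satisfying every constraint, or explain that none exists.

h=F; n=F; v=F

Unit clause (¬v) forces v = False.
Unit clause (¬n) forces n = False.
Unit clause (¬h) forces h = False.
Check each clause:
  (¬v): ¬v holds.
  (¬n): ¬n holds.
  (¬h): ¬h holds.
  (¬h ∨ ¬n ∨ v): ¬h holds.
  (h ∨ ¬n ∨ ¬v): ¬n holds.
  (h ∨ ¬n ∨ v): ¬n holds.
All clauses satisfied.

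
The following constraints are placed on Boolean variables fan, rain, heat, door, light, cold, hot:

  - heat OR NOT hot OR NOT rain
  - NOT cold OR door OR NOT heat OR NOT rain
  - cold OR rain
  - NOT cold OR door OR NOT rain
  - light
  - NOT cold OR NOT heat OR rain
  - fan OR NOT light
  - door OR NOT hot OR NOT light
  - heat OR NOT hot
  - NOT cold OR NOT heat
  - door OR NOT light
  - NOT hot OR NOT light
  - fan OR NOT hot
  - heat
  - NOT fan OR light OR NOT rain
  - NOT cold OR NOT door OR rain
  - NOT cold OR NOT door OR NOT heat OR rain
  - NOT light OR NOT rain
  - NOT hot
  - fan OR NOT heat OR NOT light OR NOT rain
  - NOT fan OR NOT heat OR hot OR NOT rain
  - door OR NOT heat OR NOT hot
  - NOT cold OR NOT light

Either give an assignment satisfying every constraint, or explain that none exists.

The formula is unsatisfiable.

Case rain = True:
  (light) forces light = True.
  Clause (NOT light OR NOT rain) is falsified — contradiction.
Case rain = False:
  (cold OR rain) forces cold = True.
  (light) forces light = True.
  Clause (NOT cold OR NOT light) is falsified — contradiction.
Both cases fail, so the formula is unsatisfiable.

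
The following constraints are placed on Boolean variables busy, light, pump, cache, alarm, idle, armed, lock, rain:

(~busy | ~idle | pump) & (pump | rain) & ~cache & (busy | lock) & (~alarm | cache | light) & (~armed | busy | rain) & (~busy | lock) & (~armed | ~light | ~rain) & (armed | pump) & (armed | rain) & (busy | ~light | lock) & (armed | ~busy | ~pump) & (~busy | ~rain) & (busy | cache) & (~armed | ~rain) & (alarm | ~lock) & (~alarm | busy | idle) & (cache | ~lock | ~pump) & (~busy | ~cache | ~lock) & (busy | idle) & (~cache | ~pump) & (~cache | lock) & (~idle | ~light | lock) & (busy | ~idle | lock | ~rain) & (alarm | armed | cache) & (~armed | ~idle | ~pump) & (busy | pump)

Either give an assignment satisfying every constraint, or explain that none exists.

Case cache = True:
  Clause (~cache) is falsified — contradiction.
Case cache = False:
  (busy | cache) forces busy = True.
  (~busy | lock) forces lock = True.
  (~busy | ~rain) forces rain = False.
  (pump | rain) forces pump = True.
  Clause (cache | ~lock | ~pump) is falsified — contradiction.
Both cases fail, so the formula is unsatisfiable.

Unsatisfiable — no assignment works.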